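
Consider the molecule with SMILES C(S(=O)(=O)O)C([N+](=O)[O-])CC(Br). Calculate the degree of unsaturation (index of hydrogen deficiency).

1

Atom tally by fragment:
  HO3SCH2 → C:1 H:3 S:1 O:3
  CH(NO2) → C:1 H:1 N:1 O:2
  CH2 → C:1 H:2
  CH2Br → C:1 H:2 Br:1
Element totals:
  C: 4
  H: 8
  Br: 1
  N: 1
  O: 5
  S: 1
Molecular formula: C4H8BrNO5S.
DoU = (2C + 2 + N − H − X) / 2 = (2·4 + 2 + 1 − 8 − 1) / 2 = 1.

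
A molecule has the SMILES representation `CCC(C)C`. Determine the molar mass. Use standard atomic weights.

72.15 g/mol

Atom tally by fragment:
  CH3 → C:1 H:3
  CH2 → C:1 H:2
  CH(CH3) → C:2 H:4
  CH3 → C:1 H:3
Element totals:
  C: 5
  H: 12
Molecular formula: C5H12.
  M = 5(12.011) + 12(1.008)
    = 60.055 + 12.096 = 72.151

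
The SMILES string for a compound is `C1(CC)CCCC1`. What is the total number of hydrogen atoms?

14

Atom tally by fragment:
  cyclopentane ring core → C:5 H:10
  (− 1 ring H displaced by substituents)
  + C2H5 → C:2 H:5
Element totals:
  C: 7
  H: 14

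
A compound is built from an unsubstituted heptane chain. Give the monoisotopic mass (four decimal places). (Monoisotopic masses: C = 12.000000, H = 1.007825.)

Atom tally by fragment:
  CH3 → C:1 H:3
  CH2 → C:1 H:2
  CH2 → C:1 H:2
  CH2 → C:1 H:2
  CH2 → C:1 H:2
  CH2 → C:1 H:2
  CH3 → C:1 H:3
Element totals:
  C: 7
  H: 16
Molecular formula: C7H16.
  M = 7(12.0) + 16(1.007825)
    = 84.000000 + 16.125200 = 100.125200

100.1252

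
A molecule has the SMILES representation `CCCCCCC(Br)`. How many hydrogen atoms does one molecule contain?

Atom tally by fragment:
  CH3 → C:1 H:3
  CH2 → C:1 H:2
  CH2 → C:1 H:2
  CH2 → C:1 H:2
  CH2 → C:1 H:2
  CH2 → C:1 H:2
  CH2Br → C:1 H:2 Br:1
Element totals:
  C: 7
  H: 15
  Br: 1

15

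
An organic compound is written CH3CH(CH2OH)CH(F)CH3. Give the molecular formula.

Element totals:
  C: 5
  H: 11
  F: 1
  O: 1

C5H11FO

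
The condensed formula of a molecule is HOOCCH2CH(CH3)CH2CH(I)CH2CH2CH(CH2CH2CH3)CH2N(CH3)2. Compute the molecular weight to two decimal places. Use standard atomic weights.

Atom tally by fragment:
  HOOCCH2 → C:2 H:3 O:2
  CH(CH3) → C:2 H:4
  CH2 → C:1 H:2
  CH(I) → C:1 H:1 I:1
  CH2 → C:1 H:2
  CH2 → C:1 H:2
  CH(CH2CH2CH3) → C:4 H:8
  CH2N(CH3)2 → C:3 H:8 N:1
Element totals:
  C: 15
  H: 30
  I: 1
  N: 1
  O: 2
Molecular formula: C15H30INO2.
  M = 15(12.011) + 30(1.008) + 126.904 + 14.007 + 2(15.999)
    = 180.165 + 30.240 + 126.904 + 14.007 + 31.998 = 383.314

383.31 g/mol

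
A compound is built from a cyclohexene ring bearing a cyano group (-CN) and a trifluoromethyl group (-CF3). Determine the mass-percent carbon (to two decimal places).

54.86%

Atom tally by fragment:
  cyclohexene ring core → C:6 H:10
  (− 2 ring H displaced by substituents)
  + CN → C:1 N:1
  + CF3 → C:1 F:3
Element totals:
  C: 8
  H: 8
  F: 3
  N: 1
Molecular formula: C8H8F3N.
Molar mass = 175.153 g/mol.
Mass from C: 8 × 12.011 = 96.088 g/mol.
%C = 96.088 / 175.153 × 100 = 54.86%.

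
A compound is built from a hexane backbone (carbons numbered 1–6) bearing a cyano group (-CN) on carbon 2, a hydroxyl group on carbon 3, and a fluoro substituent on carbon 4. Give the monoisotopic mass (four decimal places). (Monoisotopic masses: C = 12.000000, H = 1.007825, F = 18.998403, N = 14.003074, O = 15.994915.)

145.0903

Atom tally by fragment:
  CH3 → C:1 H:3
  CH(CN) → C:2 H:1 N:1
  CH(OH) → C:1 H:2 O:1
  CH(F) → C:1 H:1 F:1
  CH2 → C:1 H:2
  CH3 → C:1 H:3
Element totals:
  C: 7
  H: 12
  F: 1
  N: 1
  O: 1
Molecular formula: C7H12FNO.
  M = 7(12.0) + 12(1.007825) + 18.998403 + 14.003074 + 15.994915
    = 84.000000 + 12.093900 + 18.998403 + 14.003074 + 15.994915 = 145.090292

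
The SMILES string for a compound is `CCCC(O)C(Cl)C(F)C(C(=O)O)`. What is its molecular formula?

C8H14ClFO3

Atom tally by fragment:
  CH3 → C:1 H:3
  CH2 → C:1 H:2
  CH2 → C:1 H:2
  CH(OH) → C:1 H:2 O:1
  CH(Cl) → C:1 H:1 Cl:1
  CH(F) → C:1 H:1 F:1
  CH2COOH → C:2 H:3 O:2
Element totals:
  C: 8
  H: 14
  Cl: 1
  F: 1
  O: 3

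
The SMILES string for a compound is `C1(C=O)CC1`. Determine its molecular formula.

Atom tally by fragment:
  cyclopropane ring core → C:3 H:6
  (− 1 ring H displaced by substituents)
  + CHO → C:1 H:1 O:1
Element totals:
  C: 4
  H: 6
  O: 1

C4H6O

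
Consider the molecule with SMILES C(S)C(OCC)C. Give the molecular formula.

Atom tally by fragment:
  HSCH2 → C:1 H:3 S:1
  CH(OC2H5) → C:3 H:6 O:1
  CH3 → C:1 H:3
Element totals:
  C: 5
  H: 12
  O: 1
  S: 1

C5H12OS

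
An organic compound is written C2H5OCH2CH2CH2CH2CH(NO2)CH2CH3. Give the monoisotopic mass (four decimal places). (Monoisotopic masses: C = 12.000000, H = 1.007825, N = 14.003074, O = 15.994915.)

189.1365

Element totals:
  C: 9
  H: 19
  N: 1
  O: 3
Molecular formula: C9H19NO3.
  M = 9(12.0) + 19(1.007825) + 14.003074 + 3(15.994915)
    = 108.000000 + 19.148675 + 14.003074 + 47.984745 = 189.136494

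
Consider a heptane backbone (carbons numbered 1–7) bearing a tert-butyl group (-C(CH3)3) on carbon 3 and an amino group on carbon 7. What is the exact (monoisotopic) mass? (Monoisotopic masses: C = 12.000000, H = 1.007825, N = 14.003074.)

171.1987

Atom tally by fragment:
  CH3 → C:1 H:3
  CH2 → C:1 H:2
  CH(C(CH3)3) → C:5 H:10
  CH2 → C:1 H:2
  CH2 → C:1 H:2
  CH2 → C:1 H:2
  CH2NH2 → C:1 H:4 N:1
Element totals:
  C: 11
  H: 25
  N: 1
Molecular formula: C11H25N.
  M = 11(12.0) + 25(1.007825) + 14.003074
    = 132.000000 + 25.195625 + 14.003074 = 171.198699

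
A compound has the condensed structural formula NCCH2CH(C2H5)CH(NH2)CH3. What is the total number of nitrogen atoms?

2

Element totals:
  C: 7
  H: 14
  N: 2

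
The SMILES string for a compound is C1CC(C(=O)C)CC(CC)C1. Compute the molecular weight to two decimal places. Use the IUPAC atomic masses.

154.25 g/mol

Atom tally by fragment:
  cyclohexane ring core → C:6 H:12
  (− 2 ring H displaced by substituents)
  + COCH3 → C:2 H:3 O:1
  + C2H5 → C:2 H:5
Element totals:
  C: 10
  H: 18
  O: 1
Molecular formula: C10H18O.
  M = 10(12.011) + 18(1.008) + 15.999
    = 120.110 + 18.144 + 15.999 = 154.253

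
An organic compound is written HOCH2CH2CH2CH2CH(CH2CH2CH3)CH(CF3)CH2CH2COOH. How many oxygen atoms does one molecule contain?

Element totals:
  C: 13
  H: 23
  F: 3
  O: 3

3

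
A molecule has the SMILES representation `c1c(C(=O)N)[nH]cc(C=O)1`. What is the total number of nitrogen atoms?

2

Atom tally by fragment:
  pyrrole ring core → C:4 H:5 N:1
  (− 2 ring H displaced by substituents)
  + CONH2 → C:1 H:2 O:1 N:1
  + CHO → C:1 H:1 O:1
Element totals:
  C: 6
  H: 6
  N: 2
  O: 2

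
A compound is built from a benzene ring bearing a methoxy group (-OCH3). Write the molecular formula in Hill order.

Atom tally by fragment:
  benzene ring core → C:6 H:6
  (− 1 ring H displaced by substituents)
  + OCH3 → C:1 H:3 O:1
Element totals:
  C: 7
  H: 8
  O: 1

C7H8O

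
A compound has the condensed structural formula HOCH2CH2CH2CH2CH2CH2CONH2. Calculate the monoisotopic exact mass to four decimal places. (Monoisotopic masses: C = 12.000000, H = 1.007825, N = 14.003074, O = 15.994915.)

145.1103

Element totals:
  C: 7
  H: 15
  N: 1
  O: 2
Molecular formula: C7H15NO2.
  M = 7(12.0) + 15(1.007825) + 14.003074 + 2(15.994915)
    = 84.000000 + 15.117375 + 14.003074 + 31.989830 = 145.110279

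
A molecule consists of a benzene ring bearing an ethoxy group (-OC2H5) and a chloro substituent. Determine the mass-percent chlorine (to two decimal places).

22.64%

Atom tally by fragment:
  benzene ring core → C:6 H:6
  (− 2 ring H displaced by substituents)
  + OC2H5 → C:2 H:5 O:1
  + Cl → Cl:1
Element totals:
  C: 8
  H: 9
  Cl: 1
  O: 1
Molecular formula: C8H9ClO.
Molar mass = 156.609 g/mol.
Mass from Cl: 1 × 35.45 = 35.450 g/mol.
%Cl = 35.450 / 156.609 × 100 = 22.64%.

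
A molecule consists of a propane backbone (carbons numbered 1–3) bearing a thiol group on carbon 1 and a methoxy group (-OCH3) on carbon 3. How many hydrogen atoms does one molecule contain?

10

Atom tally by fragment:
  HSCH2 → C:1 H:3 S:1
  CH2 → C:1 H:2
  CH2OCH3 → C:2 H:5 O:1
Element totals:
  C: 4
  H: 10
  O: 1
  S: 1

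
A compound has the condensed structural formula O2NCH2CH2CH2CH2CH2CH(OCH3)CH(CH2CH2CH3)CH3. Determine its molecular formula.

Element totals:
  C: 12
  H: 25
  N: 1
  O: 3

C12H25NO3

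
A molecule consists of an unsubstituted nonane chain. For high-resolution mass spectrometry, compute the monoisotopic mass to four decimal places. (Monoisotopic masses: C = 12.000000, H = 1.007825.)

128.1565

Atom tally by fragment:
  CH3 → C:1 H:3
  CH2 → C:1 H:2
  CH2 → C:1 H:2
  CH2 → C:1 H:2
  CH2 → C:1 H:2
  CH2 → C:1 H:2
  CH2 → C:1 H:2
  CH2 → C:1 H:2
  CH3 → C:1 H:3
Element totals:
  C: 9
  H: 20
Molecular formula: C9H20.
  M = 9(12.0) + 20(1.007825)
    = 108.000000 + 20.156500 = 128.156500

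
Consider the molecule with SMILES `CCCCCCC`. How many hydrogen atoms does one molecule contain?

Atom tally by fragment:
  CH3 → C:1 H:3
  CH2 → C:1 H:2
  CH2 → C:1 H:2
  CH2 → C:1 H:2
  CH2 → C:1 H:2
  CH2 → C:1 H:2
  CH3 → C:1 H:3
Element totals:
  C: 7
  H: 16

16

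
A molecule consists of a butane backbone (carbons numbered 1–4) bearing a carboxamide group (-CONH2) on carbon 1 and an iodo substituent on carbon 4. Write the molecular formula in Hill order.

Atom tally by fragment:
  H2NOCCH2 → C:2 H:4 O:1 N:1
  CH2 → C:1 H:2
  CH2 → C:1 H:2
  CH2I → C:1 H:2 I:1
Element totals:
  C: 5
  H: 10
  I: 1
  N: 1
  O: 1

C5H10INO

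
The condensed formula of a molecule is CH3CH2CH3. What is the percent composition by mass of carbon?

81.71%

Atom tally by fragment:
  CH3 → C:1 H:3
  CH2 → C:1 H:2
  CH3 → C:1 H:3
Element totals:
  C: 3
  H: 8
Molecular formula: C3H8.
Molar mass = 44.097 g/mol.
Mass from C: 3 × 12.011 = 36.033 g/mol.
%C = 36.033 / 44.097 × 100 = 81.71%.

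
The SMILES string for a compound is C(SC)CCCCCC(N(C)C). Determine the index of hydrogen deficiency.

0

Atom tally by fragment:
  CH3SCH2 → C:2 H:5 S:1
  CH2 → C:1 H:2
  CH2 → C:1 H:2
  CH2 → C:1 H:2
  CH2 → C:1 H:2
  CH2 → C:1 H:2
  CH2N(CH3)2 → C:3 H:8 N:1
Element totals:
  C: 10
  H: 23
  N: 1
  S: 1
Molecular formula: C10H23NS.
DoU = (2C + 2 + N − H − X) / 2 = (2·10 + 2 + 1 − 23 − 0) / 2 = 0.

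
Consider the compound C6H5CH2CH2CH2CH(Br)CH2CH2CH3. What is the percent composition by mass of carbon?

61.18%

Atom tally by fragment:
  C6H5CH2 → C:7 H:7
  CH2 → C:1 H:2
  CH2 → C:1 H:2
  CH(Br) → C:1 H:1 Br:1
  CH2 → C:1 H:2
  CH2 → C:1 H:2
  CH3 → C:1 H:3
Element totals:
  C: 13
  H: 19
  Br: 1
Molecular formula: C13H19Br.
Molar mass = 255.199 g/mol.
Mass from C: 13 × 12.011 = 156.143 g/mol.
%C = 156.143 / 255.199 × 100 = 61.18%.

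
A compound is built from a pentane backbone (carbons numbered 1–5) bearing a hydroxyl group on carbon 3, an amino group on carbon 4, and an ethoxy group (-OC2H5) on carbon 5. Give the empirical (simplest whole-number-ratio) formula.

Atom tally by fragment:
  CH3 → C:1 H:3
  CH2 → C:1 H:2
  CH(OH) → C:1 H:2 O:1
  CH(NH2) → C:1 H:3 N:1
  CH2OC2H5 → C:3 H:7 O:1
Element totals:
  C: 7
  H: 17
  N: 1
  O: 2
Molecular formula: C7H17NO2.
gcd of subscripts (7, 17, 1, 2) = 1, so the empirical formula equals the molecular formula.

C7H17NO2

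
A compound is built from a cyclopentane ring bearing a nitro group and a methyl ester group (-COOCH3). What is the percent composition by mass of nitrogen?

8.09%

Atom tally by fragment:
  cyclopentane ring core → C:5 H:10
  (− 2 ring H displaced by substituents)
  + NO2 → N:1 O:2
  + COOCH3 → C:2 H:3 O:2
Element totals:
  C: 7
  H: 11
  N: 1
  O: 4
Molecular formula: C7H11NO4.
Molar mass = 173.168 g/mol.
Mass from N: 1 × 14.007 = 14.007 g/mol.
%N = 14.007 / 173.168 × 100 = 8.09%.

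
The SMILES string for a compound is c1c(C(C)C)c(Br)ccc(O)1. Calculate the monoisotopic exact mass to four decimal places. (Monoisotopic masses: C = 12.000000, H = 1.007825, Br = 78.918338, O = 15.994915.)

Atom tally by fragment:
  benzene ring core → C:6 H:6
  (− 3 ring H displaced by substituents)
  + CH(CH3)2 → C:3 H:7
  + Br → Br:1
  + OH → O:1 H:1
Element totals:
  C: 9
  H: 11
  Br: 1
  O: 1
Molecular formula: C9H11BrO.
  M = 9(12.0) + 11(1.007825) + 78.918338 + 15.994915
    = 108.000000 + 11.086075 + 78.918338 + 15.994915 = 213.999328

213.9993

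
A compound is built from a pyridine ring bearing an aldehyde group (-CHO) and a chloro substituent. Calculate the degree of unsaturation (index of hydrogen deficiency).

5

Atom tally by fragment:
  pyridine ring core → C:5 H:5 N:1
  (− 2 ring H displaced by substituents)
  + CHO → C:1 H:1 O:1
  + Cl → Cl:1
Element totals:
  C: 6
  H: 4
  Cl: 1
  N: 1
  O: 1
Molecular formula: C6H4ClNO.
DoU = (2C + 2 + N − H − X) / 2 = (2·6 + 2 + 1 − 4 − 1) / 2 = 5.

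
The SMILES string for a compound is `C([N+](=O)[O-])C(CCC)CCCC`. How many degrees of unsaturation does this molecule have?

1

Atom tally by fragment:
  O2NCH2 → C:1 H:2 N:1 O:2
  CH(CH2CH2CH3) → C:4 H:8
  CH2 → C:1 H:2
  CH2 → C:1 H:2
  CH2 → C:1 H:2
  CH3 → C:1 H:3
Element totals:
  C: 9
  H: 19
  N: 1
  O: 2
Molecular formula: C9H19NO2.
DoU = (2C + 2 + N − H − X) / 2 = (2·9 + 2 + 1 − 19 − 0) / 2 = 1.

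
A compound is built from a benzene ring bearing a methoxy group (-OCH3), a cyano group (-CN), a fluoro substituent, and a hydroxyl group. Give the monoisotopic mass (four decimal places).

167.0383

Atom tally by fragment:
  benzene ring core → C:6 H:6
  (− 4 ring H displaced by substituents)
  + OCH3 → C:1 H:3 O:1
  + CN → C:1 N:1
  + F → F:1
  + OH → O:1 H:1
Element totals:
  C: 8
  H: 6
  F: 1
  N: 1
  O: 2
Molecular formula: C8H6FNO2.
  M = 8(12.0) + 6(1.007825) + 18.998403 + 14.003074 + 2(15.994915)
    = 96.000000 + 6.046950 + 18.998403 + 14.003074 + 31.989830 = 167.038257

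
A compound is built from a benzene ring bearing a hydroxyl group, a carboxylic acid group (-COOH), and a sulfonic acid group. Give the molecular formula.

Atom tally by fragment:
  benzene ring core → C:6 H:6
  (− 3 ring H displaced by substituents)
  + OH → O:1 H:1
  + COOH → C:1 H:1 O:2
  + SO3H → S:1 O:3 H:1
Element totals:
  C: 7
  H: 6
  O: 6
  S: 1

C7H6O6S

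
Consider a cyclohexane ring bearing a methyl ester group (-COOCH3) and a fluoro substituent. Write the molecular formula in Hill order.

Atom tally by fragment:
  cyclohexane ring core → C:6 H:12
  (− 2 ring H displaced by substituents)
  + COOCH3 → C:2 H:3 O:2
  + F → F:1
Element totals:
  C: 8
  H: 13
  F: 1
  O: 2

C8H13FO2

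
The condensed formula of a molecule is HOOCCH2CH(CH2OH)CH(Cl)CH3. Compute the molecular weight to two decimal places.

Atom tally by fragment:
  HOOCCH2 → C:2 H:3 O:2
  CH(CH2OH) → C:2 H:4 O:1
  CH(Cl) → C:1 H:1 Cl:1
  CH3 → C:1 H:3
Element totals:
  C: 6
  H: 11
  Cl: 1
  O: 3
Molecular formula: C6H11ClO3.
  M = 6(12.011) + 11(1.008) + 35.45 + 3(15.999)
    = 72.066 + 11.088 + 35.450 + 47.997 = 166.601

166.60 g/mol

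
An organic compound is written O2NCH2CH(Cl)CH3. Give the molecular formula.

Atom tally by fragment:
  O2NCH2 → C:1 H:2 N:1 O:2
  CH(Cl) → C:1 H:1 Cl:1
  CH3 → C:1 H:3
Element totals:
  C: 3
  H: 6
  Cl: 1
  N: 1
  O: 2

C3H6ClNO2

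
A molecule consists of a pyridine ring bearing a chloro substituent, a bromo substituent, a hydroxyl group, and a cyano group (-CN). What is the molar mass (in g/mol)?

Atom tally by fragment:
  pyridine ring core → C:5 H:5 N:1
  (− 4 ring H displaced by substituents)
  + Cl → Cl:1
  + Br → Br:1
  + OH → O:1 H:1
  + CN → C:1 N:1
Element totals:
  C: 6
  H: 2
  Br: 1
  Cl: 1
  N: 2
  O: 1
Molecular formula: C6H2BrClN2O.
  M = 6(12.011) + 2(1.008) + 79.904 + 35.45 + 2(14.007) + 15.999
    = 72.066 + 2.016 + 79.904 + 35.450 + 28.014 + 15.999 = 233.449

233.45 g/mol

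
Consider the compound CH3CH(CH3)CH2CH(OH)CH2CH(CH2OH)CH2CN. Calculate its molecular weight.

185.27 g/mol

Element totals:
  C: 10
  H: 19
  N: 1
  O: 2
Molecular formula: C10H19NO2.
  M = 10(12.011) + 19(1.008) + 14.007 + 2(15.999)
    = 120.110 + 19.152 + 14.007 + 31.998 = 185.267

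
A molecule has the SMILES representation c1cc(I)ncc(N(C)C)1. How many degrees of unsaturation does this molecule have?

4

Atom tally by fragment:
  pyridine ring core → C:5 H:5 N:1
  (− 2 ring H displaced by substituents)
  + I → I:1
  + N(CH3)2 → N:1 C:2 H:6
Element totals:
  C: 7
  H: 9
  I: 1
  N: 2
Molecular formula: C7H9IN2.
DoU = (2C + 2 + N − H − X) / 2 = (2·7 + 2 + 2 − 9 − 1) / 2 = 4.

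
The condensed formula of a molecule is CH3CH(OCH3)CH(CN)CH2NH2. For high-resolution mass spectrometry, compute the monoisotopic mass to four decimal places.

128.0950

Atom tally by fragment:
  CH3 → C:1 H:3
  CH(OCH3) → C:2 H:4 O:1
  CH(CN) → C:2 H:1 N:1
  CH2NH2 → C:1 H:4 N:1
Element totals:
  C: 6
  H: 12
  N: 2
  O: 1
Molecular formula: C6H12N2O.
  M = 6(12.0) + 12(1.007825) + 2(14.003074) + 15.994915
    = 72.000000 + 12.093900 + 28.006148 + 15.994915 = 128.094963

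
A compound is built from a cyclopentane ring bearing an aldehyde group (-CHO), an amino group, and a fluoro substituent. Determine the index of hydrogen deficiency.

2

Atom tally by fragment:
  cyclopentane ring core → C:5 H:10
  (− 3 ring H displaced by substituents)
  + CHO → C:1 H:1 O:1
  + NH2 → N:1 H:2
  + F → F:1
Element totals:
  C: 6
  H: 10
  F: 1
  N: 1
  O: 1
Molecular formula: C6H10FNO.
DoU = (2C + 2 + N − H − X) / 2 = (2·6 + 2 + 1 − 10 − 1) / 2 = 2.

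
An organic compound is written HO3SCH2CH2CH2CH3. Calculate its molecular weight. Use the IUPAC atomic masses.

138.18 g/mol

Atom tally by fragment:
  HO3SCH2 → C:1 H:3 S:1 O:3
  CH2 → C:1 H:2
  CH2 → C:1 H:2
  CH3 → C:1 H:3
Element totals:
  C: 4
  H: 10
  O: 3
  S: 1
Molecular formula: C4H10O3S.
  M = 4(12.011) + 10(1.008) + 3(15.999) + 32.06
    = 48.044 + 10.080 + 47.997 + 32.060 = 138.181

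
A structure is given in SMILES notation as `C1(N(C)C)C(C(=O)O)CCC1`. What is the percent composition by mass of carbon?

61.12%

Atom tally by fragment:
  cyclopentane ring core → C:5 H:10
  (− 2 ring H displaced by substituents)
  + N(CH3)2 → N:1 C:2 H:6
  + COOH → C:1 H:1 O:2
Element totals:
  C: 8
  H: 15
  N: 1
  O: 2
Molecular formula: C8H15NO2.
Molar mass = 157.213 g/mol.
Mass from C: 8 × 12.011 = 96.088 g/mol.
%C = 96.088 / 157.213 × 100 = 61.12%.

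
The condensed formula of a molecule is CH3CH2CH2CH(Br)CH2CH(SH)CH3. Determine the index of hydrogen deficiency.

Element totals:
  C: 7
  H: 15
  Br: 1
  S: 1
Molecular formula: C7H15BrS.
DoU = (2C + 2 + N − H − X) / 2 = (2·7 + 2 + 0 − 15 − 1) / 2 = 0.

0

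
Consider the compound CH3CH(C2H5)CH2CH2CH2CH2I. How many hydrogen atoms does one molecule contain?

Atom tally by fragment:
  CH3 → C:1 H:3
  CH(C2H5) → C:3 H:6
  CH2 → C:1 H:2
  CH2 → C:1 H:2
  CH2 → C:1 H:2
  CH2I → C:1 H:2 I:1
Element totals:
  C: 8
  H: 17
  I: 1

17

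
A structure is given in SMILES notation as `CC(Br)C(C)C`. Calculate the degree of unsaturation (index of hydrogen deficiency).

Atom tally by fragment:
  CH3 → C:1 H:3
  CH(Br) → C:1 H:1 Br:1
  CH(CH3) → C:2 H:4
  CH3 → C:1 H:3
Element totals:
  C: 5
  H: 11
  Br: 1
Molecular formula: C5H11Br.
DoU = (2C + 2 + N − H − X) / 2 = (2·5 + 2 + 0 − 11 − 1) / 2 = 0.

0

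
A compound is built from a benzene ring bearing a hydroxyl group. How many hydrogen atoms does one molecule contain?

6

Atom tally by fragment:
  benzene ring core → C:6 H:6
  (− 1 ring H displaced by substituents)
  + OH → O:1 H:1
Element totals:
  C: 6
  H: 6
  O: 1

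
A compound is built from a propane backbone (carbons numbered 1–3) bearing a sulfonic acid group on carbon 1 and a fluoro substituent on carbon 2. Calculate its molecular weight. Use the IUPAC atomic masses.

142.14 g/mol

Atom tally by fragment:
  HO3SCH2 → C:1 H:3 S:1 O:3
  CH(F) → C:1 H:1 F:1
  CH3 → C:1 H:3
Element totals:
  C: 3
  H: 7
  F: 1
  O: 3
  S: 1
Molecular formula: C3H7FO3S.
  M = 3(12.011) + 7(1.008) + 18.998 + 3(15.999) + 32.06
    = 36.033 + 7.056 + 18.998 + 47.997 + 32.060 = 142.144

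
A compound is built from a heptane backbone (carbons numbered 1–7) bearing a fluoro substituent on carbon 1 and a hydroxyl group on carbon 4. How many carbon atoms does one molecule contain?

7

Atom tally by fragment:
  FCH2 → C:1 H:2 F:1
  CH2 → C:1 H:2
  CH2 → C:1 H:2
  CH(OH) → C:1 H:2 O:1
  CH2 → C:1 H:2
  CH2 → C:1 H:2
  CH3 → C:1 H:3
Element totals:
  C: 7
  H: 15
  F: 1
  O: 1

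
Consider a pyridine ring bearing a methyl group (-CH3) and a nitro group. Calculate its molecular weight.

138.13 g/mol

Atom tally by fragment:
  pyridine ring core → C:5 H:5 N:1
  (− 2 ring H displaced by substituents)
  + CH3 → C:1 H:3
  + NO2 → N:1 O:2
Element totals:
  C: 6
  H: 6
  N: 2
  O: 2
Molecular formula: C6H6N2O2.
  M = 6(12.011) + 6(1.008) + 2(14.007) + 2(15.999)
    = 72.066 + 6.048 + 28.014 + 31.998 = 138.126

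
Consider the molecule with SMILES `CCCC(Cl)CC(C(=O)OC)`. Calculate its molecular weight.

178.66 g/mol

Atom tally by fragment:
  CH3 → C:1 H:3
  CH2 → C:1 H:2
  CH2 → C:1 H:2
  CH(Cl) → C:1 H:1 Cl:1
  CH2 → C:1 H:2
  CH2COOCH3 → C:3 H:5 O:2
Element totals:
  C: 8
  H: 15
  Cl: 1
  O: 2
Molecular formula: C8H15ClO2.
  M = 8(12.011) + 15(1.008) + 35.45 + 2(15.999)
    = 96.088 + 15.120 + 35.450 + 31.998 = 178.656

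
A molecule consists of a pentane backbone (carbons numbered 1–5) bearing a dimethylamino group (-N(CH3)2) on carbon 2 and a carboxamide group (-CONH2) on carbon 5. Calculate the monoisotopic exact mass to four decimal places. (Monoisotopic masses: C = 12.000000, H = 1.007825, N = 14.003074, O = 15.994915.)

158.1419

Atom tally by fragment:
  CH3 → C:1 H:3
  CH(N(CH3)2) → C:3 H:7 N:1
  CH2 → C:1 H:2
  CH2 → C:1 H:2
  CH2CONH2 → C:2 H:4 O:1 N:1
Element totals:
  C: 8
  H: 18
  N: 2
  O: 1
Molecular formula: C8H18N2O.
  M = 8(12.0) + 18(1.007825) + 2(14.003074) + 15.994915
    = 96.000000 + 18.140850 + 28.006148 + 15.994915 = 158.141913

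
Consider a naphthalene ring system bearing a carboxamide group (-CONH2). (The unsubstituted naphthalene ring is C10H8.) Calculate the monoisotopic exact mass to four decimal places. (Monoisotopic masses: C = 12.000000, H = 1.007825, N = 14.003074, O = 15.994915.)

171.0684

Atom tally by fragment:
  naphthalene ring system core → C:10 H:8
  (− 1 ring H displaced by substituents)
  + CONH2 → C:1 H:2 O:1 N:1
Element totals:
  C: 11
  H: 9
  N: 1
  O: 1
Molecular formula: C11H9NO.
  M = 11(12.0) + 9(1.007825) + 14.003074 + 15.994915
    = 132.000000 + 9.070425 + 14.003074 + 15.994915 = 171.068414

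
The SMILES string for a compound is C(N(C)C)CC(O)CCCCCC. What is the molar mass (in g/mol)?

Atom tally by fragment:
  (CH3)2NCH2 → C:3 H:8 N:1
  CH2 → C:1 H:2
  CH(OH) → C:1 H:2 O:1
  CH2 → C:1 H:2
  CH2 → C:1 H:2
  CH2 → C:1 H:2
  CH2 → C:1 H:2
  CH2 → C:1 H:2
  CH3 → C:1 H:3
Element totals:
  C: 11
  H: 25
  N: 1
  O: 1
Molecular formula: C11H25NO.
  M = 11(12.011) + 25(1.008) + 14.007 + 15.999
    = 132.121 + 25.200 + 14.007 + 15.999 = 187.327

187.33 g/mol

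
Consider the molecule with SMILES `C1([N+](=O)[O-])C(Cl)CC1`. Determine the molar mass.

Atom tally by fragment:
  cyclobutane ring core → C:4 H:8
  (− 2 ring H displaced by substituents)
  + NO2 → N:1 O:2
  + Cl → Cl:1
Element totals:
  C: 4
  H: 6
  Cl: 1
  N: 1
  O: 2
Molecular formula: C4H6ClNO2.
  M = 4(12.011) + 6(1.008) + 35.45 + 14.007 + 2(15.999)
    = 48.044 + 6.048 + 35.450 + 14.007 + 31.998 = 135.547

135.55 g/mol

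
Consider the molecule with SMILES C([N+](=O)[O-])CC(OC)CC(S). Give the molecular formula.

Atom tally by fragment:
  O2NCH2 → C:1 H:2 N:1 O:2
  CH2 → C:1 H:2
  CH(OCH3) → C:2 H:4 O:1
  CH2 → C:1 H:2
  CH2SH → C:1 H:3 S:1
Element totals:
  C: 6
  H: 13
  N: 1
  O: 3
  S: 1

C6H13NO3S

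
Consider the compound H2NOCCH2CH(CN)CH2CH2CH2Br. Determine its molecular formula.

C7H11BrN2O

Atom tally by fragment:
  H2NOCCH2 → C:2 H:4 O:1 N:1
  CH(CN) → C:2 H:1 N:1
  CH2 → C:1 H:2
  CH2 → C:1 H:2
  CH2Br → C:1 H:2 Br:1
Element totals:
  C: 7
  H: 11
  Br: 1
  N: 2
  O: 1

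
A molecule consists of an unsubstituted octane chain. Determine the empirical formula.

Atom tally by fragment:
  CH3 → C:1 H:3
  CH2 → C:1 H:2
  CH2 → C:1 H:2
  CH2 → C:1 H:2
  CH2 → C:1 H:2
  CH2 → C:1 H:2
  CH2 → C:1 H:2
  CH3 → C:1 H:3
Element totals:
  C: 8
  H: 18
Molecular formula: C8H18.
gcd of subscripts = 2; dividing each by 2:
  C: 8/2 = 4
  H: 18/2 = 9

C4H9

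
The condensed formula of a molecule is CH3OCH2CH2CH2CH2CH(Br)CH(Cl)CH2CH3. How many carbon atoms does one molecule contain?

Atom tally by fragment:
  CH3OCH2 → C:2 H:5 O:1
  CH2 → C:1 H:2
  CH2 → C:1 H:2
  CH2 → C:1 H:2
  CH(Br) → C:1 H:1 Br:1
  CH(Cl) → C:1 H:1 Cl:1
  CH2 → C:1 H:2
  CH3 → C:1 H:3
Element totals:
  C: 9
  H: 18
  Br: 1
  Cl: 1
  O: 1

9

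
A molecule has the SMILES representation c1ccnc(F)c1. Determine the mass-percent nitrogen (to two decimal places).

14.43%

Atom tally by fragment:
  pyridine ring core → C:5 H:5 N:1
  (− 1 ring H displaced by substituents)
  + F → F:1
Element totals:
  C: 5
  H: 4
  F: 1
  N: 1
Molecular formula: C5H4FN.
Molar mass = 97.092 g/mol.
Mass from N: 1 × 14.007 = 14.007 g/mol.
%N = 14.007 / 97.092 × 100 = 14.43%.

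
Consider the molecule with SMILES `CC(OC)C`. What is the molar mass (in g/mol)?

Atom tally by fragment:
  CH3 → C:1 H:3
  CH(OCH3) → C:2 H:4 O:1
  CH3 → C:1 H:3
Element totals:
  C: 4
  H: 10
  O: 1
Molecular formula: C4H10O.
  M = 4(12.011) + 10(1.008) + 15.999
    = 48.044 + 10.080 + 15.999 = 74.123

74.12 g/mol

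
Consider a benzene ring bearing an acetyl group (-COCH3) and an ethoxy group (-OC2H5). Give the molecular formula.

Atom tally by fragment:
  benzene ring core → C:6 H:6
  (− 2 ring H displaced by substituents)
  + COCH3 → C:2 H:3 O:1
  + OC2H5 → C:2 H:5 O:1
Element totals:
  C: 10
  H: 12
  O: 2

C10H12O2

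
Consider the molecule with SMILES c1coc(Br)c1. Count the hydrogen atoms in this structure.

Atom tally by fragment:
  furan ring core → C:4 H:4 O:1
  (− 1 ring H displaced by substituents)
  + Br → Br:1
Element totals:
  C: 4
  H: 3
  Br: 1
  O: 1

3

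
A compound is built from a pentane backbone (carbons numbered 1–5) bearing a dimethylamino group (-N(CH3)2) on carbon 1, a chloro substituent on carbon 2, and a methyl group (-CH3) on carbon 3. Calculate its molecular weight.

163.69 g/mol

Atom tally by fragment:
  (CH3)2NCH2 → C:3 H:8 N:1
  CH(Cl) → C:1 H:1 Cl:1
  CH(CH3) → C:2 H:4
  CH2 → C:1 H:2
  CH3 → C:1 H:3
Element totals:
  C: 8
  H: 18
  Cl: 1
  N: 1
Molecular formula: C8H18ClN.
  M = 8(12.011) + 18(1.008) + 35.45 + 14.007
    = 96.088 + 18.144 + 35.450 + 14.007 = 163.689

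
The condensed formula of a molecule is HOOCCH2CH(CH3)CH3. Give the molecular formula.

Element totals:
  C: 5
  H: 10
  O: 2

C5H10O2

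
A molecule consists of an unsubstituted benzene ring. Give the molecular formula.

Atom tally by fragment:
  benzene ring core → C:6 H:6
Element totals:
  C: 6
  H: 6

C6H6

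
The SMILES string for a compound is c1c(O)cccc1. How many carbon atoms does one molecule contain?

Atom tally by fragment:
  benzene ring core → C:6 H:6
  (− 1 ring H displaced by substituents)
  + OH → O:1 H:1
Element totals:
  C: 6
  H: 6
  O: 1

6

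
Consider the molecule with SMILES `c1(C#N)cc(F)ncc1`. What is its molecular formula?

Atom tally by fragment:
  pyridine ring core → C:5 H:5 N:1
  (− 2 ring H displaced by substituents)
  + CN → C:1 N:1
  + F → F:1
Element totals:
  C: 6
  H: 3
  F: 1
  N: 2

C6H3FN2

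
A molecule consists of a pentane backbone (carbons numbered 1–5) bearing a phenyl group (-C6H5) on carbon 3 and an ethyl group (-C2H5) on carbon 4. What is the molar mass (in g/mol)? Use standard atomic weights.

Atom tally by fragment:
  CH3 → C:1 H:3
  CH2 → C:1 H:2
  CH(C6H5) → C:7 H:6
  CH(C2H5) → C:3 H:6
  CH3 → C:1 H:3
Element totals:
  C: 13
  H: 20
Molecular formula: C13H20.
  M = 13(12.011) + 20(1.008)
    = 156.143 + 20.160 = 176.303

176.30 g/mol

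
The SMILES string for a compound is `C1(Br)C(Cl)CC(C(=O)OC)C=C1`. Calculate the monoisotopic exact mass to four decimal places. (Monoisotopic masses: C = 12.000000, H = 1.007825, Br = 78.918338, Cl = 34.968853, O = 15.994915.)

Atom tally by fragment:
  cyclohexene ring core → C:6 H:10
  (− 3 ring H displaced by substituents)
  + Br → Br:1
  + Cl → Cl:1
  + COOCH3 → C:2 H:3 O:2
Element totals:
  C: 8
  H: 10
  Br: 1
  Cl: 1
  O: 2
Molecular formula: C8H10BrClO2.
  M = 8(12.0) + 10(1.007825) + 78.918338 + 34.968853 + 2(15.994915)
    = 96.000000 + 10.078250 + 78.918338 + 34.968853 + 31.989830 = 251.955271

251.9553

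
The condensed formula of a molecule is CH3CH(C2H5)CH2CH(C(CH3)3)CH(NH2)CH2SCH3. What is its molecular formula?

Atom tally by fragment:
  CH3 → C:1 H:3
  CH(C2H5) → C:3 H:6
  CH2 → C:1 H:2
  CH(C(CH3)3) → C:5 H:10
  CH(NH2) → C:1 H:3 N:1
  CH2SCH3 → C:2 H:5 S:1
Element totals:
  C: 13
  H: 29
  N: 1
  S: 1

C13H29NS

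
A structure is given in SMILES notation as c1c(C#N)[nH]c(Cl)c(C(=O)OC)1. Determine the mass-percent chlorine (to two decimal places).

19.21%

Atom tally by fragment:
  pyrrole ring core → C:4 H:5 N:1
  (− 3 ring H displaced by substituents)
  + CN → C:1 N:1
  + Cl → Cl:1
  + COOCH3 → C:2 H:3 O:2
Element totals:
  C: 7
  H: 5
  Cl: 1
  N: 2
  O: 2
Molecular formula: C7H5ClN2O2.
Molar mass = 184.579 g/mol.
Mass from Cl: 1 × 35.45 = 35.450 g/mol.
%Cl = 35.450 / 184.579 × 100 = 19.21%.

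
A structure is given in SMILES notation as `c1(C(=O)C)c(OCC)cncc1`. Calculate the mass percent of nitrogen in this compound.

8.48%

Atom tally by fragment:
  pyridine ring core → C:5 H:5 N:1
  (− 2 ring H displaced by substituents)
  + COCH3 → C:2 H:3 O:1
  + OC2H5 → C:2 H:5 O:1
Element totals:
  C: 9
  H: 11
  N: 1
  O: 2
Molecular formula: C9H11NO2.
Molar mass = 165.192 g/mol.
Mass from N: 1 × 14.007 = 14.007 g/mol.
%N = 14.007 / 165.192 × 100 = 8.48%.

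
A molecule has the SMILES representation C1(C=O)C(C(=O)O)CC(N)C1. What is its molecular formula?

C7H11NO3

Atom tally by fragment:
  cyclopentane ring core → C:5 H:10
  (− 3 ring H displaced by substituents)
  + CHO → C:1 H:1 O:1
  + COOH → C:1 H:1 O:2
  + NH2 → N:1 H:2
Element totals:
  C: 7
  H: 11
  N: 1
  O: 3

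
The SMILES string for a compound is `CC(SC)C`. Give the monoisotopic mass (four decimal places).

90.0503

Atom tally by fragment:
  CH3 → C:1 H:3
  CH(SCH3) → C:2 H:4 S:1
  CH3 → C:1 H:3
Element totals:
  C: 4
  H: 10
  S: 1
Molecular formula: C4H10S.
  M = 4(12.0) + 10(1.007825) + 31.972071
    = 48.000000 + 10.078250 + 31.972071 = 90.050321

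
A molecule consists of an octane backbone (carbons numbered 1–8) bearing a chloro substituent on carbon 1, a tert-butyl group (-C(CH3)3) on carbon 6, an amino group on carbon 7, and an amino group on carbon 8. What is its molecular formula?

Atom tally by fragment:
  ClCH2 → C:1 H:2 Cl:1
  CH2 → C:1 H:2
  CH2 → C:1 H:2
  CH2 → C:1 H:2
  CH2 → C:1 H:2
  CH(C(CH3)3) → C:5 H:10
  CH(NH2) → C:1 H:3 N:1
  CH2NH2 → C:1 H:4 N:1
Element totals:
  C: 12
  H: 27
  Cl: 1
  N: 2

C12H27ClN2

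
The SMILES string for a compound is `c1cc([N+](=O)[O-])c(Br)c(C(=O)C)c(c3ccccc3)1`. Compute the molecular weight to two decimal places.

Atom tally by fragment:
  benzene ring core → C:6 H:6
  (− 4 ring H displaced by substituents)
  + NO2 → N:1 O:2
  + Br → Br:1
  + COCH3 → C:2 H:3 O:1
  + C6H5 → C:6 H:5
Element totals:
  C: 14
  H: 10
  Br: 1
  N: 1
  O: 3
Molecular formula: C14H10BrNO3.
  M = 14(12.011) + 10(1.008) + 79.904 + 14.007 + 3(15.999)
    = 168.154 + 10.080 + 79.904 + 14.007 + 47.997 = 320.142

320.14 g/mol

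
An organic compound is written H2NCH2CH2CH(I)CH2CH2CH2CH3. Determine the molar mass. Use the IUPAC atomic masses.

Element totals:
  C: 7
  H: 16
  I: 1
  N: 1
Molecular formula: C7H16IN.
  M = 7(12.011) + 16(1.008) + 126.904 + 14.007
    = 84.077 + 16.128 + 126.904 + 14.007 = 241.116

241.12 g/mol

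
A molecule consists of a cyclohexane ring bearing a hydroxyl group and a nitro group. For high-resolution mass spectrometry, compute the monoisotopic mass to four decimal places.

145.0739

Atom tally by fragment:
  cyclohexane ring core → C:6 H:12
  (− 2 ring H displaced by substituents)
  + OH → O:1 H:1
  + NO2 → N:1 O:2
Element totals:
  C: 6
  H: 11
  N: 1
  O: 3
Molecular formula: C6H11NO3.
  M = 6(12.0) + 11(1.007825) + 14.003074 + 3(15.994915)
    = 72.000000 + 11.086075 + 14.003074 + 47.984745 = 145.073894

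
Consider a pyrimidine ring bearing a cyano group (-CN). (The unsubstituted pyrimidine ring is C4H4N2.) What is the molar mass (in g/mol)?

105.10 g/mol

Atom tally by fragment:
  pyrimidine ring core → C:4 H:4 N:2
  (− 1 ring H displaced by substituents)
  + CN → C:1 N:1
Element totals:
  C: 5
  H: 3
  N: 3
Molecular formula: C5H3N3.
  M = 5(12.011) + 3(1.008) + 3(14.007)
    = 60.055 + 3.024 + 42.021 = 105.100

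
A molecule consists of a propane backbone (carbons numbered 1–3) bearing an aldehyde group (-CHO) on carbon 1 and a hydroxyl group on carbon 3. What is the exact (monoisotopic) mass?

Atom tally by fragment:
  OHCCH2 → C:2 H:3 O:1
  CH2 → C:1 H:2
  CH2OH → C:1 H:3 O:1
Element totals:
  C: 4
  H: 8
  O: 2
Molecular formula: C4H8O2.
  M = 4(12.0) + 8(1.007825) + 2(15.994915)
    = 48.000000 + 8.062600 + 31.989830 = 88.052430

88.0524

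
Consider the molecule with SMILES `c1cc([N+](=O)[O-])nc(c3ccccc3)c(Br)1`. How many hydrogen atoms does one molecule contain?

Atom tally by fragment:
  pyridine ring core → C:5 H:5 N:1
  (− 3 ring H displaced by substituents)
  + NO2 → N:1 O:2
  + C6H5 → C:6 H:5
  + Br → Br:1
Element totals:
  C: 11
  H: 7
  Br: 1
  N: 2
  O: 2

7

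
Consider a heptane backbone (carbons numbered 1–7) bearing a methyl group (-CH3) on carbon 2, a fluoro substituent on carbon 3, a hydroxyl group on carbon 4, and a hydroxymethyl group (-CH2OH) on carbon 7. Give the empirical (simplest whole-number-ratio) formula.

Atom tally by fragment:
  CH3 → C:1 H:3
  CH(CH3) → C:2 H:4
  CH(F) → C:1 H:1 F:1
  CH(OH) → C:1 H:2 O:1
  CH2 → C:1 H:2
  CH2 → C:1 H:2
  CH2CH2OH → C:2 H:5 O:1
Element totals:
  C: 9
  H: 19
  F: 1
  O: 2
Molecular formula: C9H19FO2.
gcd of subscripts (9, 1, 19, 2) = 1, so the empirical formula equals the molecular formula.

C9H19FO2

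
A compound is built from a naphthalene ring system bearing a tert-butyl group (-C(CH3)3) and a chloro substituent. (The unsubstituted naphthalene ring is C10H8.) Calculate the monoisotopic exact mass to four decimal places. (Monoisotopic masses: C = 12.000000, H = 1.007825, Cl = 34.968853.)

218.0862

Atom tally by fragment:
  naphthalene ring system core → C:10 H:8
  (− 2 ring H displaced by substituents)
  + C(CH3)3 → C:4 H:9
  + Cl → Cl:1
Element totals:
  C: 14
  H: 15
  Cl: 1
Molecular formula: C14H15Cl.
  M = 14(12.0) + 15(1.007825) + 34.968853
    = 168.000000 + 15.117375 + 34.968853 = 218.086228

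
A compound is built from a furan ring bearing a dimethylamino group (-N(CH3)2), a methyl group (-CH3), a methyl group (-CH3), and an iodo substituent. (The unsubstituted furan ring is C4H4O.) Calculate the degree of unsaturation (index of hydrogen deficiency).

Atom tally by fragment:
  furan ring core → C:4 H:4 O:1
  (− 4 ring H displaced by substituents)
  + N(CH3)2 → N:1 C:2 H:6
  + CH3 → C:1 H:3
  + CH3 → C:1 H:3
  + I → I:1
Element totals:
  C: 8
  H: 12
  I: 1
  N: 1
  O: 1
Molecular formula: C8H12INO.
DoU = (2C + 2 + N − H − X) / 2 = (2·8 + 2 + 1 − 12 − 1) / 2 = 3.

3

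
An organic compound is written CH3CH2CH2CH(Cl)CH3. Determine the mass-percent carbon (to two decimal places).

Atom tally by fragment:
  CH3 → C:1 H:3
  CH2 → C:1 H:2
  CH2 → C:1 H:2
  CH(Cl) → C:1 H:1 Cl:1
  CH3 → C:1 H:3
Element totals:
  C: 5
  H: 11
  Cl: 1
Molecular formula: C5H11Cl.
Molar mass = 106.593 g/mol.
Mass from C: 5 × 12.011 = 60.055 g/mol.
%C = 60.055 / 106.593 × 100 = 56.34%.

56.34%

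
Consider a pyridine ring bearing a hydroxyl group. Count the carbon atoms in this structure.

5

Atom tally by fragment:
  pyridine ring core → C:5 H:5 N:1
  (− 1 ring H displaced by substituents)
  + OH → O:1 H:1
Element totals:
  C: 5
  H: 5
  N: 1
  O: 1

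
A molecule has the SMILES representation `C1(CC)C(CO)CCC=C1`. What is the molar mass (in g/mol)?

Atom tally by fragment:
  cyclohexene ring core → C:6 H:10
  (− 2 ring H displaced by substituents)
  + C2H5 → C:2 H:5
  + CH2OH → C:1 H:3 O:1
Element totals:
  C: 9
  H: 16
  O: 1
Molecular formula: C9H16O.
  M = 9(12.011) + 16(1.008) + 15.999
    = 108.099 + 16.128 + 15.999 = 140.226

140.23 g/mol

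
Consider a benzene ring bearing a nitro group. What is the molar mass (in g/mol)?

123.11 g/mol

Atom tally by fragment:
  benzene ring core → C:6 H:6
  (− 1 ring H displaced by substituents)
  + NO2 → N:1 O:2
Element totals:
  C: 6
  H: 5
  N: 1
  O: 2
Molecular formula: C6H5NO2.
  M = 6(12.011) + 5(1.008) + 14.007 + 2(15.999)
    = 72.066 + 5.040 + 14.007 + 31.998 = 123.111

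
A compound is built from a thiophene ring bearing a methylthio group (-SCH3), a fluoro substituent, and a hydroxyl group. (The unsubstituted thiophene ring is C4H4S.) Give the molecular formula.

Atom tally by fragment:
  thiophene ring core → C:4 H:4 S:1
  (− 3 ring H displaced by substituents)
  + SCH3 → C:1 H:3 S:1
  + F → F:1
  + OH → O:1 H:1
Element totals:
  C: 5
  H: 5
  F: 1
  O: 1
  S: 2

C5H5FOS2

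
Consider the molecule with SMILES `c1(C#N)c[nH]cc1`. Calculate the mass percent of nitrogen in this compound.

30.42%

Atom tally by fragment:
  pyrrole ring core → C:4 H:5 N:1
  (− 1 ring H displaced by substituents)
  + CN → C:1 N:1
Element totals:
  C: 5
  H: 4
  N: 2
Molecular formula: C5H4N2.
Molar mass = 92.101 g/mol.
Mass from N: 2 × 14.007 = 28.014 g/mol.
%N = 28.014 / 92.101 × 100 = 30.42%.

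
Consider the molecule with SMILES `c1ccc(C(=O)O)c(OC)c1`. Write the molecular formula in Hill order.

Atom tally by fragment:
  benzene ring core → C:6 H:6
  (− 2 ring H displaced by substituents)
  + COOH → C:1 H:1 O:2
  + OCH3 → C:1 H:3 O:1
Element totals:
  C: 8
  H: 8
  O: 3

C8H8O3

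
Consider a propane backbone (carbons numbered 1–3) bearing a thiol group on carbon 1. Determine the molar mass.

76.16 g/mol

Atom tally by fragment:
  HSCH2 → C:1 H:3 S:1
  CH2 → C:1 H:2
  CH3 → C:1 H:3
Element totals:
  C: 3
  H: 8
  S: 1
Molecular formula: C3H8S.
  M = 3(12.011) + 8(1.008) + 32.06
    = 36.033 + 8.064 + 32.060 = 76.157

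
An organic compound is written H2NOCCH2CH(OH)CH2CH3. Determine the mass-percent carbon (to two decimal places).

51.26%

Atom tally by fragment:
  H2NOCCH2 → C:2 H:4 O:1 N:1
  CH(OH) → C:1 H:2 O:1
  CH2 → C:1 H:2
  CH3 → C:1 H:3
Element totals:
  C: 5
  H: 11
  N: 1
  O: 2
Molecular formula: C5H11NO2.
Molar mass = 117.148 g/mol.
Mass from C: 5 × 12.011 = 60.055 g/mol.
%C = 60.055 / 117.148 × 100 = 51.26%.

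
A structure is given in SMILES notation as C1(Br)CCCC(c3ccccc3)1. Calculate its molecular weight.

Atom tally by fragment:
  cyclopentane ring core → C:5 H:10
  (− 2 ring H displaced by substituents)
  + Br → Br:1
  + C6H5 → C:6 H:5
Element totals:
  C: 11
  H: 13
  Br: 1
Molecular formula: C11H13Br.
  M = 11(12.011) + 13(1.008) + 79.904
    = 132.121 + 13.104 + 79.904 = 225.129

225.13 g/mol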